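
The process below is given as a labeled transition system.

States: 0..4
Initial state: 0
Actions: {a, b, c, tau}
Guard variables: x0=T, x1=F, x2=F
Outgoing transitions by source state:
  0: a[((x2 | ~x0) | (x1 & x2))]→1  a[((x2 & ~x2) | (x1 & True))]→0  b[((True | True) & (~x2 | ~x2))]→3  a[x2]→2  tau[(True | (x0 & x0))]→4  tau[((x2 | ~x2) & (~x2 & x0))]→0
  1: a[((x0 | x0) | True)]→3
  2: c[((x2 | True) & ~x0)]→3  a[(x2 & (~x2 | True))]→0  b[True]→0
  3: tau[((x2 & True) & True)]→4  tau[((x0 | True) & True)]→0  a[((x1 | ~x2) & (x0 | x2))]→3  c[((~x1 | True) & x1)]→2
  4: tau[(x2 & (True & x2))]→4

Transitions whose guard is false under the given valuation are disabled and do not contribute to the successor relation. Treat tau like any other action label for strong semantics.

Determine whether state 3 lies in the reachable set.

Answer: REACHABLE

Trace:
After dropping false guards: 7 live edges.
depth 0: {0}
depth 1: {3,4}  now seen {0,3,4}
Reachable = {0,3,4}
trace reaching 3: b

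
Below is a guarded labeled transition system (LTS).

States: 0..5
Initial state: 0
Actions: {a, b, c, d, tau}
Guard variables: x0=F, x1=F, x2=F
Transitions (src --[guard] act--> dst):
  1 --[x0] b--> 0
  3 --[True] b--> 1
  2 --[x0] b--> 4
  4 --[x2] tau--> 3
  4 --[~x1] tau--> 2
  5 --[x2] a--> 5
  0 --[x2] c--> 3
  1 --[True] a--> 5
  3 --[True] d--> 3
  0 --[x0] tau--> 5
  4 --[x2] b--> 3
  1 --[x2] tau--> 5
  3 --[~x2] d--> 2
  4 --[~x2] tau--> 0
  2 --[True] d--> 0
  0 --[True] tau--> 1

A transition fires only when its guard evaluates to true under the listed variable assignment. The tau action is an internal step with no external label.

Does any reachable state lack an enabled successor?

Reach set: {0,1,5}
  0: tau→1  [deg 1]
  1: a→5  [deg 1]
  5: ∅  [deadlock]
trace reaching 5: tau·a

Answer: DEADLOCK at state 5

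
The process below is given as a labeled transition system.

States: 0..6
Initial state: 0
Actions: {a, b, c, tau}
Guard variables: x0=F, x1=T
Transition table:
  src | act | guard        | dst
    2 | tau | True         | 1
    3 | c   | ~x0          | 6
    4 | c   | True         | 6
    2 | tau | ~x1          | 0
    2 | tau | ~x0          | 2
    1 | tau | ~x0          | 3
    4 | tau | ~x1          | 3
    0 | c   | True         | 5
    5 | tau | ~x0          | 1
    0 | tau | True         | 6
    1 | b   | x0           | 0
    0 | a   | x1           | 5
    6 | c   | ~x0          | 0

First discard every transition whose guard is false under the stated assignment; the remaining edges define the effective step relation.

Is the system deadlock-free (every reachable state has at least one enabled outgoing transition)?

Answer: DEADLOCK-FREE

Working:
R = {0,1,3,5,6}
  0: a→5  c→5  tau→6  [deg 3]
  1: tau→3  [deg 1]
  3: c→6  [deg 1]
  5: tau→1  [deg 1]
  6: c→0  [deg 1]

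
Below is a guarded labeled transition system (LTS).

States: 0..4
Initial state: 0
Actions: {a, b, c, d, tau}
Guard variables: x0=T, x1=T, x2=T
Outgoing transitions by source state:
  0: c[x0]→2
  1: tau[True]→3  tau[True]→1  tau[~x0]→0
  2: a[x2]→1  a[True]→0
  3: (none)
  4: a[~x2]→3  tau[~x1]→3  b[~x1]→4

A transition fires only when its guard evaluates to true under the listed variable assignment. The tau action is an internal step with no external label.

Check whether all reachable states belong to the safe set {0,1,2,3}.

Answer: INVARIANT HOLDS

Trace:
Safe = {0,1,2,3}
Reach set: {0,1,2,3}
  0: ok
  1: ok
  2: ok
  3: ok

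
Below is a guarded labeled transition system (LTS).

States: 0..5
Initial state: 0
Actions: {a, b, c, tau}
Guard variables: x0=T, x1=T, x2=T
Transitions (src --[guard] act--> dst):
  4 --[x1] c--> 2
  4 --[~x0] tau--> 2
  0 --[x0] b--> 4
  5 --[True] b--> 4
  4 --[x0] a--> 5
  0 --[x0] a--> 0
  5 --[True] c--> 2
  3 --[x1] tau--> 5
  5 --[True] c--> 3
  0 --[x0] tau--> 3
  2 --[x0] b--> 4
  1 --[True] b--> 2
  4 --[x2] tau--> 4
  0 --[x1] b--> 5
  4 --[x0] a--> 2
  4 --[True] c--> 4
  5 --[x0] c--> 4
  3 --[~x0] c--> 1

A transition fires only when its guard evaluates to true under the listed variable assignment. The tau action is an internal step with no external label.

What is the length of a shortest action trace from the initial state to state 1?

Answer: UNREACHABLE

Trace:
BFS to 1:
  depth 0: {0}
  depth 1: {3,4,5}
  depth 2: {2}
1 never appears.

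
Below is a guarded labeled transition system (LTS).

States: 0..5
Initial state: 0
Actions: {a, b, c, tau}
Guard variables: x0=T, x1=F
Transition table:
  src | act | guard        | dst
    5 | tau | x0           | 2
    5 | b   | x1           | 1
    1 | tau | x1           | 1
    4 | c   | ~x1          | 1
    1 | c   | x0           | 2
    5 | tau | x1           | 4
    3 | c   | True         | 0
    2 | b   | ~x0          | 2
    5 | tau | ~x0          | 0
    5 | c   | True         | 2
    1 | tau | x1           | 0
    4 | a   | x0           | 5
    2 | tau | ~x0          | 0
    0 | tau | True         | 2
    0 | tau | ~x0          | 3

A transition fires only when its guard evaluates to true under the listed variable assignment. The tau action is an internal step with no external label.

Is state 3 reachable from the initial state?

Answer: UNREACHABLE

Analysis:
Guard filter leaves 7 enabled edge(s).
Layer 0: {0}
Layer 1: {2}  cumulative {0,2}
Reach set: {0,2}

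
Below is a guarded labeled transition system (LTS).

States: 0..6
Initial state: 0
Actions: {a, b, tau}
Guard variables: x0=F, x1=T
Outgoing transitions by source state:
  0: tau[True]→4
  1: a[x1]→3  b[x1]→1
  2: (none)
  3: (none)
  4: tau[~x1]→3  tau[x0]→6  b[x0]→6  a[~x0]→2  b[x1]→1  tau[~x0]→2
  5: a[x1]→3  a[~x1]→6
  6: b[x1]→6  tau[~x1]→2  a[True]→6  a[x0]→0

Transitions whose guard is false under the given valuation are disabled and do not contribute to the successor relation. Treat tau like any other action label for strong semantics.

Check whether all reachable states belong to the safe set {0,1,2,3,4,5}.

Answer: INVARIANT HOLDS

Analysis:
Inv-set: {0,1,2,3,4,5}
Reachable = {0,1,2,3,4}
  0: ✓
  1: ✓
  2: ✓
  3: ✓
  4: ✓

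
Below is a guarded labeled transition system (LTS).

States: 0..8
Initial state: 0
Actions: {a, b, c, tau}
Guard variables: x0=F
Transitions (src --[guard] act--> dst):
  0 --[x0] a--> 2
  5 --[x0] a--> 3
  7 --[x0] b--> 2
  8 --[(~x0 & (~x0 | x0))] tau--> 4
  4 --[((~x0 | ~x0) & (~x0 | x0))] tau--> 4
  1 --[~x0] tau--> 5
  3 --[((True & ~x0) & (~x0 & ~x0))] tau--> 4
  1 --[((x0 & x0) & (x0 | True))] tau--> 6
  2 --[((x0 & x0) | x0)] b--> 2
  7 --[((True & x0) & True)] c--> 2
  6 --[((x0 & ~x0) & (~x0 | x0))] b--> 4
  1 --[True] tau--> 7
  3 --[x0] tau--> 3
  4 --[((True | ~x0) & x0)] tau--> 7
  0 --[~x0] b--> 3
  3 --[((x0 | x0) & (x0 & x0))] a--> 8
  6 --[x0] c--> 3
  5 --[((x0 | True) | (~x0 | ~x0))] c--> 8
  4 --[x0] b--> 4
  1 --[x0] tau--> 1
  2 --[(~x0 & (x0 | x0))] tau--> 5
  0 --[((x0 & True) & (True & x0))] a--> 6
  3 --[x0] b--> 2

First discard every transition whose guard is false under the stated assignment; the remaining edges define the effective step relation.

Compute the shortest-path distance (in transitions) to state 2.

Breadth-first toward 2:
  L0 = {0}
  L1 = {3}
  L2 = {4}
2 never appears.

Answer: UNREACHABLE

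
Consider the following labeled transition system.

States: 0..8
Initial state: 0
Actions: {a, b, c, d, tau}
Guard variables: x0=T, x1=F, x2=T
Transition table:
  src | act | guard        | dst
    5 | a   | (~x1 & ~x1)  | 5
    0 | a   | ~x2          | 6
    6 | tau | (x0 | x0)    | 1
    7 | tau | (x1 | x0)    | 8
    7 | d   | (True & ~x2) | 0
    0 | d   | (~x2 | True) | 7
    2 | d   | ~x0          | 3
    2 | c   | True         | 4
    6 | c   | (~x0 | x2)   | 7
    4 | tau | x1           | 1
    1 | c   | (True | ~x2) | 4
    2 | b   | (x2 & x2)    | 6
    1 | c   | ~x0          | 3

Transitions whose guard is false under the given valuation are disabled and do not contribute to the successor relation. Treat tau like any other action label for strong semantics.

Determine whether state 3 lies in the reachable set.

Answer: UNREACHABLE

Trace:
Guard filter leaves 8 enabled edge(s).
depth 0: {0}
depth 1: {7}  total {0,7}
depth 2: {8}  total {0,7,8}
Reachable = {0,7,8}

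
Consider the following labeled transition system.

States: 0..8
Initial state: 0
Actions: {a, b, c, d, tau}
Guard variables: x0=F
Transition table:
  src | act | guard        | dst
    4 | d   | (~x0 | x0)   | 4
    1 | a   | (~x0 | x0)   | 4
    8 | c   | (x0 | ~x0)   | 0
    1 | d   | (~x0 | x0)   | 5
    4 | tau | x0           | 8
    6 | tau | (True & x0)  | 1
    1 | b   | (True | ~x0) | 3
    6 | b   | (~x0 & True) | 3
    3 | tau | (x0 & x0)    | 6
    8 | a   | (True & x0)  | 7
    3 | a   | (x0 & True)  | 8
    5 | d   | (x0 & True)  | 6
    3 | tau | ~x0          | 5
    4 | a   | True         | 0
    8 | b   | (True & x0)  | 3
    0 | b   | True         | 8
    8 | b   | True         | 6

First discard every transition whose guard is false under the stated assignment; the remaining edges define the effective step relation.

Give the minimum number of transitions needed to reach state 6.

Layered search for 6:
  Layer 0: {0}
  Layer 1: {8}
  Layer 2: {6}
depth(6)=2, e.g. b·b

Answer: 2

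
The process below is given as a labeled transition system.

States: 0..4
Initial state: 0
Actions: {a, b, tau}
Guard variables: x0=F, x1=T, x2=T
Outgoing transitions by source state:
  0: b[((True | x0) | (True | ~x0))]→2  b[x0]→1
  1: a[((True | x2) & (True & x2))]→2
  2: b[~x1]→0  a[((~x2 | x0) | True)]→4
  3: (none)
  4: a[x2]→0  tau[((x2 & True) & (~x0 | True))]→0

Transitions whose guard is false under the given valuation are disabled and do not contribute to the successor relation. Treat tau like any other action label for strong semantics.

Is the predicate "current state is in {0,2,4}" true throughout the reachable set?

Answer: INVARIANT HOLDS

Working:
Allowed set {0,2,4}
Reach set: {0,2,4}
  0: ✓
  2: ✓
  4: ✓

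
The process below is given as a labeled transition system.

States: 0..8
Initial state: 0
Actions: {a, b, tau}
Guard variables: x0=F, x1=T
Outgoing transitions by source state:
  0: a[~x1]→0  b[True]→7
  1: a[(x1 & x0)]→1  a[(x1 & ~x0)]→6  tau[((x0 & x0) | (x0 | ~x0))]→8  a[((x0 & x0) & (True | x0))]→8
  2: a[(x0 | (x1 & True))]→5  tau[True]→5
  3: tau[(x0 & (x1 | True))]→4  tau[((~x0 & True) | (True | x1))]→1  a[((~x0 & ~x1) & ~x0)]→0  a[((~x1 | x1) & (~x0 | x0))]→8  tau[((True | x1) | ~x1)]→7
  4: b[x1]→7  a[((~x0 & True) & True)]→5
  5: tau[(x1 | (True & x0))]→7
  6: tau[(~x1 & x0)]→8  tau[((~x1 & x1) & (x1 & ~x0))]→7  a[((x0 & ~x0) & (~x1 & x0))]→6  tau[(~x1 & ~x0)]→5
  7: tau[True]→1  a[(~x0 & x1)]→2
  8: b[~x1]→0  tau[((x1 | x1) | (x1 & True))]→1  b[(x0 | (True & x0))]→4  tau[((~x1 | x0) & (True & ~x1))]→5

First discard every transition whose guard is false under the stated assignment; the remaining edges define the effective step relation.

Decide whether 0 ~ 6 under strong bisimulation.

Answer: NOT BISIMILAR

Analysis:
Bisimulation quotient by refinement:
  round 0: {{0,1,2,3,4,5,6,7,8}}
  round 1: {{0},{1,2,3,7},{4},{5,8},{6}}
  round 2: {{0},{1},{2},{3},{4},{5,8},{6},{7}}
  round 3: {{0},{1},{2},{3},{4},{5},{6},{7},{8}}
stable after 4 split(s): 9 block(s)
[0]={0}  [6]={6}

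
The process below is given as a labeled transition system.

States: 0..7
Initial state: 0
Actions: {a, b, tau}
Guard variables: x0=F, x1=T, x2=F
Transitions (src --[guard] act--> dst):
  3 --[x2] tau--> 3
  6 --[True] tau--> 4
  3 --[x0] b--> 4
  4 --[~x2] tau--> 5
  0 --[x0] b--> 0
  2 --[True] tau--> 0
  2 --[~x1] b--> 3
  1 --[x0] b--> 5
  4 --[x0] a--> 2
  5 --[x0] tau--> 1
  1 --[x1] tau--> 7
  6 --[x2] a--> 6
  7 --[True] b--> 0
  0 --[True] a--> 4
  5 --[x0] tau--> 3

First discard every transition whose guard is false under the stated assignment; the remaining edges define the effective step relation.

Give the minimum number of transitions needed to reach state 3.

BFS to 3:
  depth 0: {0}
  depth 1: {4}
  depth 2: {5}
3 never appears.

Answer: UNREACHABLE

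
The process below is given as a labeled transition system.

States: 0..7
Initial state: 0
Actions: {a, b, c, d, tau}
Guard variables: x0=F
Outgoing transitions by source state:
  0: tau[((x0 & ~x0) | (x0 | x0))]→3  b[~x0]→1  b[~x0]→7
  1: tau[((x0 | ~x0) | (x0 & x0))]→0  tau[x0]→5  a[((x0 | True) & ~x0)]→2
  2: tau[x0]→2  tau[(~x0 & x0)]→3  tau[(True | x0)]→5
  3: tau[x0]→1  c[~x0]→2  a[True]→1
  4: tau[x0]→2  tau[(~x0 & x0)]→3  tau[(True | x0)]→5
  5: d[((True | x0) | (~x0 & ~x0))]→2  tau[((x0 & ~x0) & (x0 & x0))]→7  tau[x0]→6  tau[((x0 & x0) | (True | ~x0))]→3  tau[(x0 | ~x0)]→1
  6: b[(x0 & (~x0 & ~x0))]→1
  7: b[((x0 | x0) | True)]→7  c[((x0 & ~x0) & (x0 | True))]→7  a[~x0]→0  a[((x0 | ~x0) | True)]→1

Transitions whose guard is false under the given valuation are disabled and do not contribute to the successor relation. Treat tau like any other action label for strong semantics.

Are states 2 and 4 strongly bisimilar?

Answer: BISIMILAR

Trace:
Bisimulation quotient by refinement:
  P[0] = {{0,1,2,3,4,5,6,7}}
  P[1] = {{0},{1},{2,4},{3},{5},{6},{7}}
Fixed point at round 2; 7 class(es).
class of 2: {2,4}; class of 4: {2,4}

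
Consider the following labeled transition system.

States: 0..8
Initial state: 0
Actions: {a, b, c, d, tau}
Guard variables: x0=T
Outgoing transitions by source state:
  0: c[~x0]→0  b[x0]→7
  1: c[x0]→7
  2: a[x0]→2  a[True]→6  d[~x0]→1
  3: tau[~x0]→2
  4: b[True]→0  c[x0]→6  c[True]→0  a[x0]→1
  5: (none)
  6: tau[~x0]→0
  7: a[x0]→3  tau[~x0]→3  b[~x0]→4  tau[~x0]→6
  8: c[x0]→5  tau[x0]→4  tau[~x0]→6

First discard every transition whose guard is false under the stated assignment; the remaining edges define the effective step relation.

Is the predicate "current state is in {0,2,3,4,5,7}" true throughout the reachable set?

Answer: INVARIANT HOLDS

Working:
Allowed set {0,2,3,4,5,7}
Reachable = {0,3,7}
  0: ok
  3: ok
  7: ok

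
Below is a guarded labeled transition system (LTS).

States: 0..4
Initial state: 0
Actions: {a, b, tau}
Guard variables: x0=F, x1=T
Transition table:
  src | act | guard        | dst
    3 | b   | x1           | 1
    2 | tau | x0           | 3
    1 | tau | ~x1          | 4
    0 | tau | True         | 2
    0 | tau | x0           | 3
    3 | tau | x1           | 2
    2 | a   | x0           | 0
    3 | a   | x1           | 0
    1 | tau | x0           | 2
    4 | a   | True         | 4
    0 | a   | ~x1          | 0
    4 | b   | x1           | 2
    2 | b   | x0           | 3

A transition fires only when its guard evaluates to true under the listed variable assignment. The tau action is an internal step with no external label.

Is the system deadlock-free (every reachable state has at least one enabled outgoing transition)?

R = {0,2}
  0: tau→2  [1 exit(s)]
  2: ∅  [deadlock]
witness 2: tau

Answer: DEADLOCK at state 2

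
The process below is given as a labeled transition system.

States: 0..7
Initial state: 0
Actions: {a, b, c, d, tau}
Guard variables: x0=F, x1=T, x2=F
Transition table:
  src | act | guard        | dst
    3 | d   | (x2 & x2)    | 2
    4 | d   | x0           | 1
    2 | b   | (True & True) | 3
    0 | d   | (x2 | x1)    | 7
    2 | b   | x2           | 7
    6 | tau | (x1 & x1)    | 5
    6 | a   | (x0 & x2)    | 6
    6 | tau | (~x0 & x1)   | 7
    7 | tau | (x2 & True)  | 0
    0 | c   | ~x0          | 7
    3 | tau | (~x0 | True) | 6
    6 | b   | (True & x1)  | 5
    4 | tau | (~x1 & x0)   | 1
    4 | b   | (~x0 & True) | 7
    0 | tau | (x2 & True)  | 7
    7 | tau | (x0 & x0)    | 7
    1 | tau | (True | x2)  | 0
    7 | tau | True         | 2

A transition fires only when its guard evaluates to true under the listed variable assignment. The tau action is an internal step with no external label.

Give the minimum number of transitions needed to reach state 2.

Breadth-first toward 2:
  depth 0: {0}
  depth 1: {7}
  depth 2: {2}
first hit 2 at d=2 via c·tau

Answer: 2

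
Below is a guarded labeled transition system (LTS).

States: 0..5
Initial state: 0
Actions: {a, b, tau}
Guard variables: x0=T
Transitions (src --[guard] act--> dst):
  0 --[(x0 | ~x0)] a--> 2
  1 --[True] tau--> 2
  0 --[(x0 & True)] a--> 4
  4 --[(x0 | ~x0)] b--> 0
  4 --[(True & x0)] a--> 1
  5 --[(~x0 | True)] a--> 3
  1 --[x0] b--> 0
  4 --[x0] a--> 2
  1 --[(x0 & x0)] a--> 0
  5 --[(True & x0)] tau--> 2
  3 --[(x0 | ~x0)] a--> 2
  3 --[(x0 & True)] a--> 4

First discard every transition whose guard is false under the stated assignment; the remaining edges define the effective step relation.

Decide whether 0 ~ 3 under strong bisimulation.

Answer: BISIMILAR

Working:
Compute ~ classes (split until stable):
  π0 = {{0,1,2,3,4,5}}
  π1 = {{0,3},{1},{2},{4},{5}}
5 equivalence class(es) (converged in 2)
class of 0: {0,3}; class of 3: {0,3}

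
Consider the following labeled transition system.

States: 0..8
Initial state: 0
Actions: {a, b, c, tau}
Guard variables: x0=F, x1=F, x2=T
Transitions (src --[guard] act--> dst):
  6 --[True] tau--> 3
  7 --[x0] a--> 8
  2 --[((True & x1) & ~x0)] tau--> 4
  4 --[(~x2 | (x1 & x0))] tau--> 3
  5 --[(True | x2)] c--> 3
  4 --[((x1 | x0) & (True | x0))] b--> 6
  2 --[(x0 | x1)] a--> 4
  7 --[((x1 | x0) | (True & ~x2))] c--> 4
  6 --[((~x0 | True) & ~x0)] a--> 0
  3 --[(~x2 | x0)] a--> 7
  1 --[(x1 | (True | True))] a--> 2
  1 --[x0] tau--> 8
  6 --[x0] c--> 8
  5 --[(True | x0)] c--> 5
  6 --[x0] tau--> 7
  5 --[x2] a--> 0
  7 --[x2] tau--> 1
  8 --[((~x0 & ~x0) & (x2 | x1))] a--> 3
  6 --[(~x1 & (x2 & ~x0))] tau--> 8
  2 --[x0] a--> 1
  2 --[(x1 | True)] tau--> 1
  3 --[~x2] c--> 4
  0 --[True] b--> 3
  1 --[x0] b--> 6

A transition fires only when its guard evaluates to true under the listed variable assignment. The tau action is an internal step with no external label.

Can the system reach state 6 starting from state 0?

Answer: UNREACHABLE

Working:
11 transition(s) survive guard evaluation.
depth 0: {0}
depth 1: {3}  now seen {0,3}
Reachable = {0,3}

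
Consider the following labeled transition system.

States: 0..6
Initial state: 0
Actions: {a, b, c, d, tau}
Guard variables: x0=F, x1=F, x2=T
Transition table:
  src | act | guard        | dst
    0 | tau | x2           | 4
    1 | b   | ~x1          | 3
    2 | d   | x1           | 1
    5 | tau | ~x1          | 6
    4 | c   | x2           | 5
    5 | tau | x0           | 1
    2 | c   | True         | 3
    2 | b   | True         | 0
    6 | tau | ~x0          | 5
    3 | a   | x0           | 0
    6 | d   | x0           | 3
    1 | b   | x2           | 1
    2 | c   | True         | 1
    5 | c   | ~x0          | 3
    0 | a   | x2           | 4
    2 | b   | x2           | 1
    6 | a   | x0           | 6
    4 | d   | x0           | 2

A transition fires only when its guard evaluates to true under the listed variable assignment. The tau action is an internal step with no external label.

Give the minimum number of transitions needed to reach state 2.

Breadth-first toward 2:
  Layer 0: {0}
  Layer 1: {4}
  Layer 2: {5}
  Layer 3: {3,6}
2 never appears.

Answer: UNREACHABLE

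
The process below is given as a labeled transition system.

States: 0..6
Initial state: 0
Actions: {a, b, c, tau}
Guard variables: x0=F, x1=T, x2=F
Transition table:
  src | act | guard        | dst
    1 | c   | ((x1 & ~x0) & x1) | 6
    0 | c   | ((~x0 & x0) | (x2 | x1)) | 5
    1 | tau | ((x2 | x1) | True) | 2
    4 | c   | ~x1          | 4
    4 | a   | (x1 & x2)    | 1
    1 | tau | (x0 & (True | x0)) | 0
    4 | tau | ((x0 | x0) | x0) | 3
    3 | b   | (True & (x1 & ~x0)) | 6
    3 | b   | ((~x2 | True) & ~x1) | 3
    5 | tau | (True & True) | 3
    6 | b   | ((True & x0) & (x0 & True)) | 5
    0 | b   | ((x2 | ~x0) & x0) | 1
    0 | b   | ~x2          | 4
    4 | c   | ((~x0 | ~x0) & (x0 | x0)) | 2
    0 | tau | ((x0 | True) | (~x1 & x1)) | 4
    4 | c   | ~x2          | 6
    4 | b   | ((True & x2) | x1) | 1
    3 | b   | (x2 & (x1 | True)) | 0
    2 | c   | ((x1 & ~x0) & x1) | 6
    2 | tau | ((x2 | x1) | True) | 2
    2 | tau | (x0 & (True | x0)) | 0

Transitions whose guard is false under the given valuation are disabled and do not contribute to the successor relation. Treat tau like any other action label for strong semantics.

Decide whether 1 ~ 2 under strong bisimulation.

Answer: BISIMILAR

Analysis:
Bisimulation quotient by refinement:
  round 0: {{0,1,2,3,4,5,6}}
  round 1: {{0},{1,2},{3},{4},{5},{6}}
Fixed point at round 2; 6 class(es).
class of 1: {1,2}; class of 2: {1,2}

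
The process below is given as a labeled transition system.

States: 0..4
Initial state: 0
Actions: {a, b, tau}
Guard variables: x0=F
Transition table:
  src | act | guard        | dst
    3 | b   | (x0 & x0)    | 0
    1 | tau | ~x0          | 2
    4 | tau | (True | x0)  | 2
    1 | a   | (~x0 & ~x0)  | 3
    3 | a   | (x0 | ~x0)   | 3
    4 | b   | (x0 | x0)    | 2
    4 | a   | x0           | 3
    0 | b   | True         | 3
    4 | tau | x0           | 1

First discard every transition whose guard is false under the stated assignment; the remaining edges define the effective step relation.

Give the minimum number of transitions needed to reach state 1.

Answer: UNREACHABLE

Trace:
Breadth-first toward 1:
  depth 0: {0}
  depth 1: {3}
1 never appears.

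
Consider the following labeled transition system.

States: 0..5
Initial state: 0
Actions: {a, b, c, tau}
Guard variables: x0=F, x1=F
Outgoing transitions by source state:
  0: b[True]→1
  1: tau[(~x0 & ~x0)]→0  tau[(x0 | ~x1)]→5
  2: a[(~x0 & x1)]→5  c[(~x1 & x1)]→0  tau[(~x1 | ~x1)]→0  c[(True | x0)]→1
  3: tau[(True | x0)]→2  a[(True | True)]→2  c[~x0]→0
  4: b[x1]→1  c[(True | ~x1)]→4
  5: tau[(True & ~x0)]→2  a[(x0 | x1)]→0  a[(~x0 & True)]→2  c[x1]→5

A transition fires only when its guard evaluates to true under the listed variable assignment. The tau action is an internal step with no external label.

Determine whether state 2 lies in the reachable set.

Answer: REACHABLE

Trace:
Guard filter leaves 11 enabled edge(s).
depth 0: {0}
depth 1: {1}  now seen {0,1}
depth 2: {5}  now seen {0,1,5}
depth 3: {2}  now seen {0,1,2,5}
Reachable = {0,1,2,5}
trace reaching 2: b·tau·tau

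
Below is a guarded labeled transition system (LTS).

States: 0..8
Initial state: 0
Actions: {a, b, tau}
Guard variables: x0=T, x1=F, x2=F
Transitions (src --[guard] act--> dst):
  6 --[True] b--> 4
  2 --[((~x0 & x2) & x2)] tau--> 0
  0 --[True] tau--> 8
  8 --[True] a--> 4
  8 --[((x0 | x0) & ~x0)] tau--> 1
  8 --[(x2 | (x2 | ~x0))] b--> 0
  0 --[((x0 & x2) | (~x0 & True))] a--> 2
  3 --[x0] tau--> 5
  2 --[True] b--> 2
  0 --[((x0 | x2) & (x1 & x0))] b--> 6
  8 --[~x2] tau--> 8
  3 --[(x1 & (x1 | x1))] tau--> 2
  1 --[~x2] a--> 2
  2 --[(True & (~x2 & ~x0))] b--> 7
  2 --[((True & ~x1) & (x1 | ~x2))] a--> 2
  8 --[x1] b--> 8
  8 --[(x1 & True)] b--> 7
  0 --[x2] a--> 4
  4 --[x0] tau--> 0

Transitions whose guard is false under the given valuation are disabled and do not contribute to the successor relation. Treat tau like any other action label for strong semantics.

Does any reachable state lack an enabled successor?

Answer: DEADLOCK-FREE

Working:
Reach set: {0,4,8}
  0: tau→8  [1 exit(s)]
  4: tau→0  [1 exit(s)]
  8: a→4  tau→8  [2 exit(s)]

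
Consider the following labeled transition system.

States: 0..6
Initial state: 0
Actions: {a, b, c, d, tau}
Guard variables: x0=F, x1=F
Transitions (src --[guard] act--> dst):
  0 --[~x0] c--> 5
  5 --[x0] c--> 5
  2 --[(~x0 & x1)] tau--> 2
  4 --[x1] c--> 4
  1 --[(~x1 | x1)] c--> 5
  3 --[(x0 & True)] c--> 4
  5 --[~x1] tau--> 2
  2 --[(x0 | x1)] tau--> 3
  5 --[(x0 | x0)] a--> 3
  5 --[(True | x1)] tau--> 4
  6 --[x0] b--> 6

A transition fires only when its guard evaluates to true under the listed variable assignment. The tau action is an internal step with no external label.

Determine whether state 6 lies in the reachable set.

Guard filter leaves 4 enabled edge(s).
L0 = {0}
L1 = {5}  now seen {0,5}
L2 = {2,4}  now seen {0,2,4,5}
Reachable = {0,2,4,5}

Answer: UNREACHABLE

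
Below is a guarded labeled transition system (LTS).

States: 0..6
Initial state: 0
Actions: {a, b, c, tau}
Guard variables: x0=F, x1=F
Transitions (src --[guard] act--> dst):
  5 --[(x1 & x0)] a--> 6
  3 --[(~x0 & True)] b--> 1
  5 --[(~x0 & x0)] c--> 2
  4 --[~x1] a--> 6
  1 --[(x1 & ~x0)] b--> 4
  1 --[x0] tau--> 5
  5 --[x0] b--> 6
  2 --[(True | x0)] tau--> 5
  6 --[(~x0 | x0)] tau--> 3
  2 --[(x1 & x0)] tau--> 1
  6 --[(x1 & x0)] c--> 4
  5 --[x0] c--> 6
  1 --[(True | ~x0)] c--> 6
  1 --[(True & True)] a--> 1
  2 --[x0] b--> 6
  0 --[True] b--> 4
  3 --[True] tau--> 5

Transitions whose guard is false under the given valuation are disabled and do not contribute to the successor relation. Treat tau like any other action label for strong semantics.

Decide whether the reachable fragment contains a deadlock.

R = {0,1,3,4,5,6}
  0: b→4  [deg 1]
  1: a→1  c→6  [deg 2]
  3: b→1  tau→5  [deg 2]
  4: a→6  [deg 1]
  5: ∅  [no exit]
  6: tau→3  [deg 1]
witness 5: b·a·tau·tau

Answer: DEADLOCK at state 5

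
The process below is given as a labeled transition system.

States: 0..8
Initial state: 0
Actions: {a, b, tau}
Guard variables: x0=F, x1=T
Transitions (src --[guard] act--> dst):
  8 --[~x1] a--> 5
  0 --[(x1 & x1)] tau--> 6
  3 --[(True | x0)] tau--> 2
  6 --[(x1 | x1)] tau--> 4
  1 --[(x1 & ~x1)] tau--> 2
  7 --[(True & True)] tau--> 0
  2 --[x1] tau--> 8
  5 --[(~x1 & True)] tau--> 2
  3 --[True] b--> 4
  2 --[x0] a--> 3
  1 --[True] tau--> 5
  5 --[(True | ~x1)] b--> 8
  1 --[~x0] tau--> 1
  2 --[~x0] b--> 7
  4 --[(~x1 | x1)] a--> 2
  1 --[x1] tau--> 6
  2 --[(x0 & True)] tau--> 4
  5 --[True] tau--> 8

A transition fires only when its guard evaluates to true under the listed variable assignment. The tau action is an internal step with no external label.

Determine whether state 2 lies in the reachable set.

Answer: REACHABLE

Trace:
After dropping false guards: 13 live edges.
Layer 0: {0}
Layer 1: {6}  cumulative {0,6}
Layer 2: {4}  cumulative {0,4,6}
Layer 3: {2}  cumulative {0,2,4,6}
Layer 4: {7,8}  cumulative {0,2,4,6,7,8}
R = {0,2,4,6,7,8}
witness 2: tau·tau·a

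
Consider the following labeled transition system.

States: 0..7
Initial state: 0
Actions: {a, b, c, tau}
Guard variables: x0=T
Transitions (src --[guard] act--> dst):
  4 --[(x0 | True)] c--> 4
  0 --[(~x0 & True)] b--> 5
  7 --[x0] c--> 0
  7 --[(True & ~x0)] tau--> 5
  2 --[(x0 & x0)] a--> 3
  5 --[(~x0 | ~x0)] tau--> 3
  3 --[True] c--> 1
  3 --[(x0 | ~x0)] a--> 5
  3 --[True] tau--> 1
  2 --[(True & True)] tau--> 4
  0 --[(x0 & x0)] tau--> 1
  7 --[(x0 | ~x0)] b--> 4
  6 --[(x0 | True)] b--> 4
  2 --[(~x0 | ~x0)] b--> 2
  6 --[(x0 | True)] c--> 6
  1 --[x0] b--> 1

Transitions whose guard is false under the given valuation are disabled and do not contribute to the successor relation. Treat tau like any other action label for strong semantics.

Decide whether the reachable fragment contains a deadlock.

Answer: DEADLOCK-FREE

Trace:
R = {0,1}
  0: tau→1  [1 exit(s)]
  1: b→1  [1 exit(s)]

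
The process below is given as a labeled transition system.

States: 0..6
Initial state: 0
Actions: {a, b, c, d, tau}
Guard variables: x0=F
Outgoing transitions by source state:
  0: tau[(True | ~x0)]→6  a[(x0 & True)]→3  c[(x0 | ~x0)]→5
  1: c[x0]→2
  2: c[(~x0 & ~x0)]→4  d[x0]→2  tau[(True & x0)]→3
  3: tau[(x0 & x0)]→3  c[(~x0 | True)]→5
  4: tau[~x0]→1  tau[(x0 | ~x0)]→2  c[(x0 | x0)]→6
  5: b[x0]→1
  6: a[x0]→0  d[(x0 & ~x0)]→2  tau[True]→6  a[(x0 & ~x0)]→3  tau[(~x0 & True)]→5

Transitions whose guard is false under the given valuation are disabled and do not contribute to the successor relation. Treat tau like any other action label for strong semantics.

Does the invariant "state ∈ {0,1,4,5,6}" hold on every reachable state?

Answer: INVARIANT HOLDS

Working:
Safe = {0,1,4,5,6}
Reachable = {0,5,6}
  0: ok
  5: ok
  6: ok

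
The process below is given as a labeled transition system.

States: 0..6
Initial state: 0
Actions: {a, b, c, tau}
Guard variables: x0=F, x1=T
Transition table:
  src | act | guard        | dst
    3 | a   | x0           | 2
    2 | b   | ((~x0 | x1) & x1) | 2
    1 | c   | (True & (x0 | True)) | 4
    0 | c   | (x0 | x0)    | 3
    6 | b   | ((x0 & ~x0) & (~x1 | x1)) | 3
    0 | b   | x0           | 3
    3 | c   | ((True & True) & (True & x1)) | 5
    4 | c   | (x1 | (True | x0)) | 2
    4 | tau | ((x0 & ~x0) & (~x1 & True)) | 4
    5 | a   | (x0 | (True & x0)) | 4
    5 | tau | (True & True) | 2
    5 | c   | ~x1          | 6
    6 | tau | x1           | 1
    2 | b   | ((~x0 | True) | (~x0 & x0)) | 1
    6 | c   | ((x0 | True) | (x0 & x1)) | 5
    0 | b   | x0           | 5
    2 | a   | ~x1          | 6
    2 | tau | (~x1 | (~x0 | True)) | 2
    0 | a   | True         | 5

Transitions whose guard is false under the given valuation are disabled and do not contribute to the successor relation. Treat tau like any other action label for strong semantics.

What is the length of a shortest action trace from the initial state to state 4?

Answer: 4

Analysis:
BFS to 4:
  depth 0: {0}
  depth 1: {5}
  depth 2: {2}
  depth 3: {1}
  depth 4: {4}
first hit 4 at d=4 via a·tau·b·c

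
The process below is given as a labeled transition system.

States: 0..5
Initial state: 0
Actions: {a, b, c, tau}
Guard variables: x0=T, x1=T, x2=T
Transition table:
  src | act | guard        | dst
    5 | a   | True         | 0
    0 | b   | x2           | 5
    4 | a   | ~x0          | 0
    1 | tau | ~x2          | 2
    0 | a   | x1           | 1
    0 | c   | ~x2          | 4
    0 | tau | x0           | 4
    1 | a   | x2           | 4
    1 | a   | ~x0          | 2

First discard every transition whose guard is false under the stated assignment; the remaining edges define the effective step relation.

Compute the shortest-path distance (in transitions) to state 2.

BFS to 2:
  Layer 0: {0}
  Layer 1: {1,4,5}
2 never appears.

Answer: UNREACHABLE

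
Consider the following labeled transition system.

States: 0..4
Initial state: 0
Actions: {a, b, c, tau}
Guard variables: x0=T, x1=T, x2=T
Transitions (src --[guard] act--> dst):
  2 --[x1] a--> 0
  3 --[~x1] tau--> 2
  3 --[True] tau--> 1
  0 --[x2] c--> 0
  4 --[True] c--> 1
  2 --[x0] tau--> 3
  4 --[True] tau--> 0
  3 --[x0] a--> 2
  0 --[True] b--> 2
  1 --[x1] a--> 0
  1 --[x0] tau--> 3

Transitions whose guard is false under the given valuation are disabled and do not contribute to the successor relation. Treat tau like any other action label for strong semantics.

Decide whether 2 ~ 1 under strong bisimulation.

Answer: BISIMILAR

Trace:
Compute ~ classes (split until stable):
  P[0] = {{0,1,2,3,4}}
  P[1] = {{0},{1,2,3},{4}}
  P[2] = {{0},{1,2},{3},{4}}
Fixed point at round 3; 4 class(es).
class of 2: {1,2}; class of 1: {1,2}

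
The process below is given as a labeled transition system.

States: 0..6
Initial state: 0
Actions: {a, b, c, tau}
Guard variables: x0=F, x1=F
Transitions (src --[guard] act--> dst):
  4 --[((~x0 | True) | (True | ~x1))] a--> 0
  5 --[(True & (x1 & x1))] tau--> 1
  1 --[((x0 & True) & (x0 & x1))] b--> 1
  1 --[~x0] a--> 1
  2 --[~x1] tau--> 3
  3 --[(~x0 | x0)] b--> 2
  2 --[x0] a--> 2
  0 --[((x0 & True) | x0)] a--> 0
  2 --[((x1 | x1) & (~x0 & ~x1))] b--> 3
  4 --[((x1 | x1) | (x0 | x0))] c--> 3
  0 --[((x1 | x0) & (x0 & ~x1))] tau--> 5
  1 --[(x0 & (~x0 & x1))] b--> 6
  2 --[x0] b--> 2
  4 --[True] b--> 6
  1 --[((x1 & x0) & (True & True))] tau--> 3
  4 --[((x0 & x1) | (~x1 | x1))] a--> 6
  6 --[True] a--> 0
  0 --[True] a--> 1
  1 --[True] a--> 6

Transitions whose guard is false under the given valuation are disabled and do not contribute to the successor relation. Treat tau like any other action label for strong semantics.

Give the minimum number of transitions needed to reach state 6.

Answer: 2

Analysis:
BFS to 6:
  L0 = {0}
  L1 = {1}
  L2 = {6}
6 enters at depth 2; path a·a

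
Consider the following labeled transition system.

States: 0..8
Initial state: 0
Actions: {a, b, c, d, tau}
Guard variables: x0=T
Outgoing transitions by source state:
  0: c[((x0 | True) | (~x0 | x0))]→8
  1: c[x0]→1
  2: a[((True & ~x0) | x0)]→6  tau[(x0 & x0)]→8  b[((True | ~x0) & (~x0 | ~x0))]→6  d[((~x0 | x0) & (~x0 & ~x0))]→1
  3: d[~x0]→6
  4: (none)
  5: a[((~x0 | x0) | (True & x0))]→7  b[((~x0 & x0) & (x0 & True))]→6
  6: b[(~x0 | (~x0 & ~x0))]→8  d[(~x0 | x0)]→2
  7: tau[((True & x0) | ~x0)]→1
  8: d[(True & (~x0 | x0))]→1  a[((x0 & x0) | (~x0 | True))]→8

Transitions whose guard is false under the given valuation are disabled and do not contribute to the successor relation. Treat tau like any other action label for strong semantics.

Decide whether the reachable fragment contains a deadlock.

Answer: DEADLOCK-FREE

Analysis:
Reachable = {0,1,8}
  0: c→8  [deg 1]
  1: c→1  [deg 1]
  8: a→8  d→1  [deg 2]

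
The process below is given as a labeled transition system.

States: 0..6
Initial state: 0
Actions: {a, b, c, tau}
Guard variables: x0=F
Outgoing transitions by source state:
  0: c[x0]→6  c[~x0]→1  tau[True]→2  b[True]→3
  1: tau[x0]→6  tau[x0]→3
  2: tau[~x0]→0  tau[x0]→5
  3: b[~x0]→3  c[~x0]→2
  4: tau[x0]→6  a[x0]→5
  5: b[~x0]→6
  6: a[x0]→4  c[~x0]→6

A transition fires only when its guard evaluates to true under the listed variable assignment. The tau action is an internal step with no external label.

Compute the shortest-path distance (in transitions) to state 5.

Layered search for 5:
  depth 0: {0}
  depth 1: {1,2,3}
5 never appears.

Answer: UNREACHABLE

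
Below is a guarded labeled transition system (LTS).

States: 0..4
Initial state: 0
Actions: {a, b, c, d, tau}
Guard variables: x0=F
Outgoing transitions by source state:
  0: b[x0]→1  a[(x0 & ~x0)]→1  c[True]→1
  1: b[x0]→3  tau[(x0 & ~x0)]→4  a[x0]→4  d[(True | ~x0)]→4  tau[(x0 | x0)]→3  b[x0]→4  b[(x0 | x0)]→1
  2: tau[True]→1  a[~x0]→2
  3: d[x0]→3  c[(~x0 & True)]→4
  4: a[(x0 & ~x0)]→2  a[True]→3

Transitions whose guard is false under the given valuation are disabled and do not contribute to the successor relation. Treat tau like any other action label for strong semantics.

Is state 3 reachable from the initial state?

6 transition(s) survive guard evaluation.
L0 = {0}
L1 = {1}  now seen {0,1}
L2 = {4}  now seen {0,1,4}
L3 = {3}  now seen {0,1,3,4}
R = {0,1,3,4}
Path to 3: c·d·a

Answer: REACHABLE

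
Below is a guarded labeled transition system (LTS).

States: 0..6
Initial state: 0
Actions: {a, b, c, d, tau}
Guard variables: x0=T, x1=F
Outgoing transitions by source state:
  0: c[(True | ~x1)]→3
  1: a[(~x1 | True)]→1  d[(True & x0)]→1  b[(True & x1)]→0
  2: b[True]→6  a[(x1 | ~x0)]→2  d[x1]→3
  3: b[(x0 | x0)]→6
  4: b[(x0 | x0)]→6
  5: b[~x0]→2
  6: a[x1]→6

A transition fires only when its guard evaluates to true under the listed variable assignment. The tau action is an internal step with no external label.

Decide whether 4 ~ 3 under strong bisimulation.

Answer: BISIMILAR

Trace:
Bisimulation quotient by refinement:
  P[0] = {{0,1,2,3,4,5,6}}
  P[1] = {{0},{1},{2,3,4},{5,6}}
Fixed point at round 2; 4 class(es).
class of 4: {2,3,4}; class of 3: {2,3,4}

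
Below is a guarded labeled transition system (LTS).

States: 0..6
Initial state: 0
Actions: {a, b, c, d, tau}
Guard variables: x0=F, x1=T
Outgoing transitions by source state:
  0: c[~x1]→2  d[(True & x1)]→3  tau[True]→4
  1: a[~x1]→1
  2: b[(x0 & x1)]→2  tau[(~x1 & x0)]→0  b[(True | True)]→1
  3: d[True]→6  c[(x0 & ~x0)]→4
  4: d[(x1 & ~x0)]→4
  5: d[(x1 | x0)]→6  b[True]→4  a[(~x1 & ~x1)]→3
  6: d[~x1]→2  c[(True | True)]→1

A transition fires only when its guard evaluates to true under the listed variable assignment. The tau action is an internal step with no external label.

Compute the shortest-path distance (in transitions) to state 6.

Answer: 2

Working:
Breadth-first toward 6:
  Layer 0: {0}
  Layer 1: {3,4}
  Layer 2: {6}
depth(6)=2, e.g. d·d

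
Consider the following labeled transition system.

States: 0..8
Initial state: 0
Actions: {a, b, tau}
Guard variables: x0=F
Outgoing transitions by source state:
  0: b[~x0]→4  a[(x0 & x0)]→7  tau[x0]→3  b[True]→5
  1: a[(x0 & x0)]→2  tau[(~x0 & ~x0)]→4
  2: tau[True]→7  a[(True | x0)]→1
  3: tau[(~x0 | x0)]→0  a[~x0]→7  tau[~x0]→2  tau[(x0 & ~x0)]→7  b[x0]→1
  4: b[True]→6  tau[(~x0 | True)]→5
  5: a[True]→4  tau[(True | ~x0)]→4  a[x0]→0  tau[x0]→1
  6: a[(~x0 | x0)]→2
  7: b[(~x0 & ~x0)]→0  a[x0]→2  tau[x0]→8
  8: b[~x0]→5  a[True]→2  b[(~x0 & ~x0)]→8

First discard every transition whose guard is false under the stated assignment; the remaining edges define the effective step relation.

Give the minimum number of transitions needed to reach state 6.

Answer: 2

Trace:
Breadth-first toward 6:
  Layer 0: {0}
  Layer 1: {4,5}
  Layer 2: {6}
6 enters at depth 2; path b·b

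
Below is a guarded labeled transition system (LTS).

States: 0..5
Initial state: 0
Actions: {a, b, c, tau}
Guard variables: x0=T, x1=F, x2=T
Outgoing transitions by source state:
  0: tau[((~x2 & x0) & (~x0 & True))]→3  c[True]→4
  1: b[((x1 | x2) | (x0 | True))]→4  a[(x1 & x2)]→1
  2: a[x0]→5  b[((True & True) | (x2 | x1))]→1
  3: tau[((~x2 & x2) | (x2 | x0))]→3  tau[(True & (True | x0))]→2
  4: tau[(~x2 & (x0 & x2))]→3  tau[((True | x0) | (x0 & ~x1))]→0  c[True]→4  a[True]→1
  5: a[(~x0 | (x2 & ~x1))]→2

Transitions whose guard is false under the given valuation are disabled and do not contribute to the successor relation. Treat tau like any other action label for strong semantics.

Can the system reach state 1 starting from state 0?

Guard filter leaves 10 enabled edge(s).
Layer 0: {0}
Layer 1: {4}  total {0,4}
Layer 2: {1}  total {0,1,4}
Reachable = {0,1,4}
Path to 1: c·a

Answer: REACHABLE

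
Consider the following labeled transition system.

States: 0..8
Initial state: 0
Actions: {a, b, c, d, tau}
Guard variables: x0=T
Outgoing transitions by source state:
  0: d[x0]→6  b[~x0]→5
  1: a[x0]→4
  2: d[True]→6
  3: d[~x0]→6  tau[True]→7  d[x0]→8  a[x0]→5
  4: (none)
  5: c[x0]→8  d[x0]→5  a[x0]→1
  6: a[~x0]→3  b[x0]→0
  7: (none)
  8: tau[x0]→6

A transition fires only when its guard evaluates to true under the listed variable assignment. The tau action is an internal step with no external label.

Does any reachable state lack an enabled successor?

Reach set: {0,6}
  0: d→6  [1 out]
  6: b→0  [1 out]

Answer: DEADLOCK-FREE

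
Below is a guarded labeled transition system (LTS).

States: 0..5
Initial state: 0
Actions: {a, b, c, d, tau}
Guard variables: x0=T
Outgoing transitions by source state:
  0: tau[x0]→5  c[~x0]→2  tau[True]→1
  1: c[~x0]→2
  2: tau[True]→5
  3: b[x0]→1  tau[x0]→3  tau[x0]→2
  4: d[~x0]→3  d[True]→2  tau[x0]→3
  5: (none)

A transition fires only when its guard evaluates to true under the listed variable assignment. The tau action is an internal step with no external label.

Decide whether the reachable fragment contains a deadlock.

R = {0,1,5}
  0: tau→1  tau→5  [deg 2]
  1: ∅  [STUCK]
  5: ∅  [STUCK]
trace reaching 1: tau

Answer: DEADLOCK at state 1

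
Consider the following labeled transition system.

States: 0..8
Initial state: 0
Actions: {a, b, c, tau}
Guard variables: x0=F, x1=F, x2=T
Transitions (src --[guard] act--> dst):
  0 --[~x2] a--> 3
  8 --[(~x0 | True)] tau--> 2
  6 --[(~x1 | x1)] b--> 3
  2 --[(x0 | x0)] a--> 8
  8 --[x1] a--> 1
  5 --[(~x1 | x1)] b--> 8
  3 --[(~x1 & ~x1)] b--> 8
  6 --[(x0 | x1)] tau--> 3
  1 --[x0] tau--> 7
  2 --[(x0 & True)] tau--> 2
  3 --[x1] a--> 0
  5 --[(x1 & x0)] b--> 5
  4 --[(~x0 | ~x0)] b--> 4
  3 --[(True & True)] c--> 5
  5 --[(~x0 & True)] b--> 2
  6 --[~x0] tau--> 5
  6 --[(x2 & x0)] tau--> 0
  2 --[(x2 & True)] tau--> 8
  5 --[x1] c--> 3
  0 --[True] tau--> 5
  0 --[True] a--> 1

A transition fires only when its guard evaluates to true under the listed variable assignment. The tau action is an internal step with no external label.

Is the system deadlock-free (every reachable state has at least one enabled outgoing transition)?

Answer: DEADLOCK at state 1

Trace:
Reach set: {0,1,2,5,8}
  0: a→1  tau→5  [deg 2]
  1: ∅  [deadlock]
  2: tau→8  [deg 1]
  5: b→2  b→8  [deg 2]
  8: tau→2  [deg 1]
witness 1: a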